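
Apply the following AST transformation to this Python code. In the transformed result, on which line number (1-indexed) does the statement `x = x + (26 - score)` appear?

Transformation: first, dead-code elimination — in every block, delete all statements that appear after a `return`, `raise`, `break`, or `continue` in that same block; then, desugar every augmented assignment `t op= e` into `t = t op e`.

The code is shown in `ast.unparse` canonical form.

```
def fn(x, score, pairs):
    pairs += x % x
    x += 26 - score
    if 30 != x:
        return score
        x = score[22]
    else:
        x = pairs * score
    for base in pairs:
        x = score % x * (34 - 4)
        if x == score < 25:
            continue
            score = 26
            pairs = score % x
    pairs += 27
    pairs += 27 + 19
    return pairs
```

3

Transformed code:
def fn(x, score, pairs):
    pairs = pairs + x % x
    x = x + (26 - score)
    if 30 != x:
        return score
    else:
        x = pairs * score
    for base in pairs:
        x = score % x * (34 - 4)
        if x == score < 25:
            continue
    pairs = pairs + 27
    pairs = pairs + (27 + 19)
    return pairs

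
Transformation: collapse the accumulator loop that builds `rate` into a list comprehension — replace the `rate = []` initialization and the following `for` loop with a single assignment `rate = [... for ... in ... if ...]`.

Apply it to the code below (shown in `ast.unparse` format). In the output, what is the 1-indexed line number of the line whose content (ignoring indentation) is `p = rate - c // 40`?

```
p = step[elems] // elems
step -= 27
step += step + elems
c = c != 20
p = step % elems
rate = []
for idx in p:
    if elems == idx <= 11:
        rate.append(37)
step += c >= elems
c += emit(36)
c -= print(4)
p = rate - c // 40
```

10

Transformed code:
p = step[elems] // elems
step -= 27
step += step + elems
c = c != 20
p = step % elems
rate = [37 for idx in p if elems == idx <= 11]
step += c >= elems
c += emit(36)
c -= print(4)
p = rate - c // 40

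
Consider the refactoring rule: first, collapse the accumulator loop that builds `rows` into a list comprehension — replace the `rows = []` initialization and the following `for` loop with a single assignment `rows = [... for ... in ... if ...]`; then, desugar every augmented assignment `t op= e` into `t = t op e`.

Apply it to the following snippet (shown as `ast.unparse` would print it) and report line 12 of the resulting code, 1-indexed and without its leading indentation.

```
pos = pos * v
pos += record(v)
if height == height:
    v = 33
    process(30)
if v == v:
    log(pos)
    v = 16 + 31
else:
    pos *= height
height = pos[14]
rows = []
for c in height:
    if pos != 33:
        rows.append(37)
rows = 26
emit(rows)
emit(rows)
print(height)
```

rows = [37 for c in height if pos != 33]

Transformed code:
pos = pos * v
pos = pos + record(v)
if height == height:
    v = 33
    process(30)
if v == v:
    log(pos)
    v = 16 + 31
else:
    pos = pos * height
height = pos[14]
rows = [37 for c in height if pos != 33]
rows = 26
emit(rows)
emit(rows)
print(height)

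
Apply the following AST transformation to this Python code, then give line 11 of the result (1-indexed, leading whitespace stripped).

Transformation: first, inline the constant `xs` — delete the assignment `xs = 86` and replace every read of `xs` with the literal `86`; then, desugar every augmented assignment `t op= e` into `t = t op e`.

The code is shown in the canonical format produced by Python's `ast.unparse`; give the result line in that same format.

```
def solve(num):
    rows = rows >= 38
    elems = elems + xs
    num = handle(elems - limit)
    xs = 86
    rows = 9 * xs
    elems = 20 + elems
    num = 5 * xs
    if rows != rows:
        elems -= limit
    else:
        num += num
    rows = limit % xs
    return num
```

Transformed code:
def solve(num):
    rows = rows >= 38
    elems = elems + 86
    num = handle(elems - limit)
    rows = 9 * 86
    elems = 20 + elems
    num = 5 * 86
    if rows != rows:
        elems = elems - limit
    else:
        num = num + num
    rows = limit % 86
    return num

num = num + num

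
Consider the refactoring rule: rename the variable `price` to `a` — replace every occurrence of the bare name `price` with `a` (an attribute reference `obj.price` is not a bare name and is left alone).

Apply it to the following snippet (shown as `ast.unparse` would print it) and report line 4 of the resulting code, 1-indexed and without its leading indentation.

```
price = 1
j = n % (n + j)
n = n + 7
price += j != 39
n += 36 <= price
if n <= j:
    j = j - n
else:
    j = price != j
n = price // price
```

Transformed code:
a = 1
j = n % (n + j)
n = n + 7
a += j != 39
n += 36 <= a
if n <= j:
    j = j - n
else:
    j = a != j
n = a // a

a += j != 39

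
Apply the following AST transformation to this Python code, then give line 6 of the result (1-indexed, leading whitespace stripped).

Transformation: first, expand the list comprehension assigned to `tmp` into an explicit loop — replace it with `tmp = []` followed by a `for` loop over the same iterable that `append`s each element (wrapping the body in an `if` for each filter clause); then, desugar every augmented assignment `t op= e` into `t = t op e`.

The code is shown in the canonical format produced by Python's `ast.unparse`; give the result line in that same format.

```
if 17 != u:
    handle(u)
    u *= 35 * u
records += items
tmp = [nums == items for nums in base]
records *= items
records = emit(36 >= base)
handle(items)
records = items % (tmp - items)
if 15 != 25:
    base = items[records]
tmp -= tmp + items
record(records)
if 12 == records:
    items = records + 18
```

Transformed code:
if 17 != u:
    handle(u)
    u = u * (35 * u)
records = records + items
tmp = []
for nums in base:
    tmp.append(nums == items)
records = records * items
records = emit(36 >= base)
handle(items)
records = items % (tmp - items)
if 15 != 25:
    base = items[records]
tmp = tmp - (tmp + items)
record(records)
if 12 == records:
    items = records + 18

for nums in base:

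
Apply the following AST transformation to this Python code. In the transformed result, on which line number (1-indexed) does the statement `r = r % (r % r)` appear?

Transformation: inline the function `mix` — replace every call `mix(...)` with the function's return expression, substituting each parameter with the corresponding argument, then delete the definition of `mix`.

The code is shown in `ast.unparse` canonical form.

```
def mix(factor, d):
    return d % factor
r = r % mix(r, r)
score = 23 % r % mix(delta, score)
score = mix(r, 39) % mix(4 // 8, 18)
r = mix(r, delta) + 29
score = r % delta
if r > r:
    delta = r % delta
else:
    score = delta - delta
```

1

Transformed code:
r = r % (r % r)
score = 23 % r % (score % delta)
score = 39 % r % (18 % (4 // 8))
r = delta % r + 29
score = r % delta
if r > r:
    delta = r % delta
else:
    score = delta - delta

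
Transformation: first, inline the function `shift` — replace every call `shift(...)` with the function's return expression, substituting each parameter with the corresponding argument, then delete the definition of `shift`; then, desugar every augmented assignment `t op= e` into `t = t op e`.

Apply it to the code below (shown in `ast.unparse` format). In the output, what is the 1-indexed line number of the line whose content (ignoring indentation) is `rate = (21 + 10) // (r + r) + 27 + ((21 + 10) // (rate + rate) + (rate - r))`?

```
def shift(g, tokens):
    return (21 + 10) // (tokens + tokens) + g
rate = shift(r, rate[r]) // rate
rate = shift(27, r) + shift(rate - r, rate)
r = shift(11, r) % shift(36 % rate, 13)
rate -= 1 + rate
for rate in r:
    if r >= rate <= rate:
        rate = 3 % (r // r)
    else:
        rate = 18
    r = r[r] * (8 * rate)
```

Transformed code:
rate = ((21 + 10) // (rate[r] + rate[r]) + r) // rate
rate = (21 + 10) // (r + r) + 27 + ((21 + 10) // (rate + rate) + (rate - r))
r = ((21 + 10) // (r + r) + 11) % ((21 + 10) // (13 + 13) + 36 % rate)
rate = rate - (1 + rate)
for rate in r:
    if r >= rate <= rate:
        rate = 3 % (r // r)
    else:
        rate = 18
    r = r[r] * (8 * rate)

2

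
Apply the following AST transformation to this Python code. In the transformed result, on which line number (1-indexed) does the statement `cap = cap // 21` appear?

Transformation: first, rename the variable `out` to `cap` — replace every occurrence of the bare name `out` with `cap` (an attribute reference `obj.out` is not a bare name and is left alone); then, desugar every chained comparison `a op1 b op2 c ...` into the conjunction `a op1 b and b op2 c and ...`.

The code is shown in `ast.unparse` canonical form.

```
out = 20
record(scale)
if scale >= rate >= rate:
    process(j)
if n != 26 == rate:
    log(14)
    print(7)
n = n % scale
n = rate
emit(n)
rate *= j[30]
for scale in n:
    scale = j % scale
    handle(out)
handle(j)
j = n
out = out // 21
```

Transformed code:
cap = 20
record(scale)
if scale >= rate and rate >= rate:
    process(j)
if n != 26 and 26 == rate:
    log(14)
    print(7)
n = n % scale
n = rate
emit(n)
rate *= j[30]
for scale in n:
    scale = j % scale
    handle(cap)
handle(j)
j = n
cap = cap // 21

17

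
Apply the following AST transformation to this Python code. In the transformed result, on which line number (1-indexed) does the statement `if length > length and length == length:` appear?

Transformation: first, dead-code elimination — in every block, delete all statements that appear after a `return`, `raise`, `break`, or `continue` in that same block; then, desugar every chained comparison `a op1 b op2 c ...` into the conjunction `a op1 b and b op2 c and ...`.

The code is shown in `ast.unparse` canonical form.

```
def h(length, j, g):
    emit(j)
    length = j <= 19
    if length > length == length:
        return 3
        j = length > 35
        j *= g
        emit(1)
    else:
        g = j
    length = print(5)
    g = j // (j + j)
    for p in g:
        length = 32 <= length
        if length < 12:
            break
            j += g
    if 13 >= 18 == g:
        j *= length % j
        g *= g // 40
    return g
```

4

Transformed code:
def h(length, j, g):
    emit(j)
    length = j <= 19
    if length > length and length == length:
        return 3
    else:
        g = j
    length = print(5)
    g = j // (j + j)
    for p in g:
        length = 32 <= length
        if length < 12:
            break
    if 13 >= 18 and 18 == g:
        j *= length % j
        g *= g // 40
    return g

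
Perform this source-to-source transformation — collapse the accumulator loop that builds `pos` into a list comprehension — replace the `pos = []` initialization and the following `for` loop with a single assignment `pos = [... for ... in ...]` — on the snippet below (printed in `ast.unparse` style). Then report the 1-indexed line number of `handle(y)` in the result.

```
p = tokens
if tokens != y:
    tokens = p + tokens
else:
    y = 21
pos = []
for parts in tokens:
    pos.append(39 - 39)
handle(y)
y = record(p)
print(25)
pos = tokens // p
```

7

Transformed code:
p = tokens
if tokens != y:
    tokens = p + tokens
else:
    y = 21
pos = [39 - 39 for parts in tokens]
handle(y)
y = record(p)
print(25)
pos = tokens // p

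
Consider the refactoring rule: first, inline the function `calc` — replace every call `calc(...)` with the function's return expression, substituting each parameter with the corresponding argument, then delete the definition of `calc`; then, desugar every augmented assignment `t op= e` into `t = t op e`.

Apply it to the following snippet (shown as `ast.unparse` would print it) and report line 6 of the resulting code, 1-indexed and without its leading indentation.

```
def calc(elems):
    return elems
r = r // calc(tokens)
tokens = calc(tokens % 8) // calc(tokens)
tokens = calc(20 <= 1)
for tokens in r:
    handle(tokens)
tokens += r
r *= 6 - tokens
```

Transformed code:
r = r // tokens
tokens = tokens % 8 // tokens
tokens = 20 <= 1
for tokens in r:
    handle(tokens)
tokens = tokens + r
r = r * (6 - tokens)

tokens = tokens + r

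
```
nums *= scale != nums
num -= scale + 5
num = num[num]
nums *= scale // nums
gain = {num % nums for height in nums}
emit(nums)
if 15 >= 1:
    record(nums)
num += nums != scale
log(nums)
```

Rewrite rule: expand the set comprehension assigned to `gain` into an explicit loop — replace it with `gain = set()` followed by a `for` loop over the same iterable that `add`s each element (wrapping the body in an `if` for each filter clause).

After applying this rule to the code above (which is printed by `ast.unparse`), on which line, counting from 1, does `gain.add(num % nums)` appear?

Transformed code:
nums *= scale != nums
num -= scale + 5
num = num[num]
nums *= scale // nums
gain = set()
for height in nums:
    gain.add(num % nums)
emit(nums)
if 15 >= 1:
    record(nums)
num += nums != scale
log(nums)

7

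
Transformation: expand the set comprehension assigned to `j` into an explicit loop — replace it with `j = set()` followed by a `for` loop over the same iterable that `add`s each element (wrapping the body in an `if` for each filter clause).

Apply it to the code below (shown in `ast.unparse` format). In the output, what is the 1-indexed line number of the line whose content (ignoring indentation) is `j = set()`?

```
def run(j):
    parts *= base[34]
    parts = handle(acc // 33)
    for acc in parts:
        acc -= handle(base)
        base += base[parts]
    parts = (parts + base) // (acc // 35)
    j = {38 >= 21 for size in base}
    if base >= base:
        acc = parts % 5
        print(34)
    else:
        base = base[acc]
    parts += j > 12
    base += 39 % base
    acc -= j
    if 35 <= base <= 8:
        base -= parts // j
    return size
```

8

Transformed code:
def run(j):
    parts *= base[34]
    parts = handle(acc // 33)
    for acc in parts:
        acc -= handle(base)
        base += base[parts]
    parts = (parts + base) // (acc // 35)
    j = set()
    for size in base:
        j.add(38 >= 21)
    if base >= base:
        acc = parts % 5
        print(34)
    else:
        base = base[acc]
    parts += j > 12
    base += 39 % base
    acc -= j
    if 35 <= base <= 8:
        base -= parts // j
    return size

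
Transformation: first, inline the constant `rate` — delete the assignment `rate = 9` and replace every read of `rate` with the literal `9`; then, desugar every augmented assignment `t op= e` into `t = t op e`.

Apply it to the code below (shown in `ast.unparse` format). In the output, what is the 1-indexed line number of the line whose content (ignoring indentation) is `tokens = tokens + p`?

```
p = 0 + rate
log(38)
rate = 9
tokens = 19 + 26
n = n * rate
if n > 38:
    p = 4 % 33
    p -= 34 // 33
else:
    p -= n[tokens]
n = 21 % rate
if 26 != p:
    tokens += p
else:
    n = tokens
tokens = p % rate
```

Transformed code:
p = 0 + 9
log(38)
tokens = 19 + 26
n = n * 9
if n > 38:
    p = 4 % 33
    p = p - 34 // 33
else:
    p = p - n[tokens]
n = 21 % 9
if 26 != p:
    tokens = tokens + p
else:
    n = tokens
tokens = p % 9

12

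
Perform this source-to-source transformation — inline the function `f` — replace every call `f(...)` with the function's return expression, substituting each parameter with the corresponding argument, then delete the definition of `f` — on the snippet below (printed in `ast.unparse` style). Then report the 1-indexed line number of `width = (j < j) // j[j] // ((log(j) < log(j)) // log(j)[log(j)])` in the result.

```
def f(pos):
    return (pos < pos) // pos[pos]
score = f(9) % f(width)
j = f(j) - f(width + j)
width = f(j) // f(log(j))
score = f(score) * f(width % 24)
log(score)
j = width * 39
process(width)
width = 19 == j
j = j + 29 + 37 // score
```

Transformed code:
score = (9 < 9) // 9[9] % ((width < width) // width[width])
j = (j < j) // j[j] - (width + j < width + j) // (width + j)[width + j]
width = (j < j) // j[j] // ((log(j) < log(j)) // log(j)[log(j)])
score = (score < score) // score[score] * ((width % 24 < width % 24) // (width % 24)[width % 24])
log(score)
j = width * 39
process(width)
width = 19 == j
j = j + 29 + 37 // score

3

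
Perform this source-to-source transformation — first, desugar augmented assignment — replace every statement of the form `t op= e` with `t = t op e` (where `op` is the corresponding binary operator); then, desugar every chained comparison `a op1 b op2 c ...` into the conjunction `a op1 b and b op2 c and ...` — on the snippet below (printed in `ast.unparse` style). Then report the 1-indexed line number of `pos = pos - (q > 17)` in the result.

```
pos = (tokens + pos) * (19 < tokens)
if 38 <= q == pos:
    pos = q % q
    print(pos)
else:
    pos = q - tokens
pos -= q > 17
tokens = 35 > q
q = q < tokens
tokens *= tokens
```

Transformed code:
pos = (tokens + pos) * (19 < tokens)
if 38 <= q and q == pos:
    pos = q % q
    print(pos)
else:
    pos = q - tokens
pos = pos - (q > 17)
tokens = 35 > q
q = q < tokens
tokens = tokens * tokens

7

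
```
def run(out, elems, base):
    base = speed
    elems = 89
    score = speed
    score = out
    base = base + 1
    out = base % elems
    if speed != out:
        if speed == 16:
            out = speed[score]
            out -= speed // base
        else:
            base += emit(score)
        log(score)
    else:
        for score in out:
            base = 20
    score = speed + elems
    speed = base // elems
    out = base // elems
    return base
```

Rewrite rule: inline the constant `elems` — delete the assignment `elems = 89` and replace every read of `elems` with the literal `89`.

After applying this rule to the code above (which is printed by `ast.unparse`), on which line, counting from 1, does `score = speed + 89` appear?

Transformed code:
def run(out, elems, base):
    base = speed
    score = speed
    score = out
    base = base + 1
    out = base % 89
    if speed != out:
        if speed == 16:
            out = speed[score]
            out -= speed // base
        else:
            base += emit(score)
        log(score)
    else:
        for score in out:
            base = 20
    score = speed + 89
    speed = base // 89
    out = base // 89
    return base

17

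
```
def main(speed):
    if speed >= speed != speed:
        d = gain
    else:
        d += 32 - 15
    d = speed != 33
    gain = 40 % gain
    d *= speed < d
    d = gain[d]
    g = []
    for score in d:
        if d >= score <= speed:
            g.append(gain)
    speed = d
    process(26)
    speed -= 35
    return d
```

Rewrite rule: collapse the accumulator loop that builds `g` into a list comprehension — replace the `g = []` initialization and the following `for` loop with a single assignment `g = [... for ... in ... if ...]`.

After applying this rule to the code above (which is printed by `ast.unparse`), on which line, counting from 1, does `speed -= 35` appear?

Transformed code:
def main(speed):
    if speed >= speed != speed:
        d = gain
    else:
        d += 32 - 15
    d = speed != 33
    gain = 40 % gain
    d *= speed < d
    d = gain[d]
    g = [gain for score in d if d >= score <= speed]
    speed = d
    process(26)
    speed -= 35
    return d

13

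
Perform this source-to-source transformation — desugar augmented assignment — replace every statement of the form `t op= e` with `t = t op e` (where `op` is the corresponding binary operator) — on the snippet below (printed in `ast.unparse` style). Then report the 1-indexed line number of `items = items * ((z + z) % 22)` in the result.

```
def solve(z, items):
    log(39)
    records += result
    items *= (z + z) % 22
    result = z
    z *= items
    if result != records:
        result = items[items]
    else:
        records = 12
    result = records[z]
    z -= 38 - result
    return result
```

Transformed code:
def solve(z, items):
    log(39)
    records = records + result
    items = items * ((z + z) % 22)
    result = z
    z = z * items
    if result != records:
        result = items[items]
    else:
        records = 12
    result = records[z]
    z = z - (38 - result)
    return result

4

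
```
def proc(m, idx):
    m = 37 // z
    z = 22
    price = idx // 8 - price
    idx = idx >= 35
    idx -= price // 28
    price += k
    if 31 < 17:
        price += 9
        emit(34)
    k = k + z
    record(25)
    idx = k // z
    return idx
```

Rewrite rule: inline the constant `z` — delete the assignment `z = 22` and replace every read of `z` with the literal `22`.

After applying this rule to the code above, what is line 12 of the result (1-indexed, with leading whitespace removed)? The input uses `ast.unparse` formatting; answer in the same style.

Transformed code:
def proc(m, idx):
    m = 37 // 22
    price = idx // 8 - price
    idx = idx >= 35
    idx -= price // 28
    price += k
    if 31 < 17:
        price += 9
        emit(34)
    k = k + 22
    record(25)
    idx = k // 22
    return idx

idx = k // 22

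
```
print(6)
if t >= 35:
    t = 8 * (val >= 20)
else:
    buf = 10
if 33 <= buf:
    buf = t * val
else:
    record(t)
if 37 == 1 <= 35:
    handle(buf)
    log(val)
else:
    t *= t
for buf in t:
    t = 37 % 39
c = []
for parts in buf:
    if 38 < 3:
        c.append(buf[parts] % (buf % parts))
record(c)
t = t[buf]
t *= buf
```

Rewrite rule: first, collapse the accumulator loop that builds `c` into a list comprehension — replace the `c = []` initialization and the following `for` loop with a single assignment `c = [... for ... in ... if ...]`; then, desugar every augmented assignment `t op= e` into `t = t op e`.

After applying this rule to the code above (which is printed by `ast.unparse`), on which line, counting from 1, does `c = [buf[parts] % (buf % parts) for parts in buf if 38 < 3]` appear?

Transformed code:
print(6)
if t >= 35:
    t = 8 * (val >= 20)
else:
    buf = 10
if 33 <= buf:
    buf = t * val
else:
    record(t)
if 37 == 1 <= 35:
    handle(buf)
    log(val)
else:
    t = t * t
for buf in t:
    t = 37 % 39
c = [buf[parts] % (buf % parts) for parts in buf if 38 < 3]
record(c)
t = t[buf]
t = t * buf

17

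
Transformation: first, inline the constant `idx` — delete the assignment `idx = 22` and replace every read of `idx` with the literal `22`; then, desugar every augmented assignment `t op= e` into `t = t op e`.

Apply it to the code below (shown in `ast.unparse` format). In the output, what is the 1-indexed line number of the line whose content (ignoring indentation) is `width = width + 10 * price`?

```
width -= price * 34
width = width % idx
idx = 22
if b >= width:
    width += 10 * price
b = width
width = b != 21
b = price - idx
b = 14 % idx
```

Transformed code:
width = width - price * 34
width = width % 22
if b >= width:
    width = width + 10 * price
b = width
width = b != 21
b = price - 22
b = 14 % 22

4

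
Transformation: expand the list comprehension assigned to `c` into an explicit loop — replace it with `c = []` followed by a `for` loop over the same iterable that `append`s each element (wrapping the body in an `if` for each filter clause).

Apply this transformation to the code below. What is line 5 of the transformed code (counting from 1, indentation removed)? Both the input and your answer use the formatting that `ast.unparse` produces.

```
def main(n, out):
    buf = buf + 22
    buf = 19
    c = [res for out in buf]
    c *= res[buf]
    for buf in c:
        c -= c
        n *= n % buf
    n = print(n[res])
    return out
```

for out in buf:

Transformed code:
def main(n, out):
    buf = buf + 22
    buf = 19
    c = []
    for out in buf:
        c.append(res)
    c *= res[buf]
    for buf in c:
        c -= c
        n *= n % buf
    n = print(n[res])
    return out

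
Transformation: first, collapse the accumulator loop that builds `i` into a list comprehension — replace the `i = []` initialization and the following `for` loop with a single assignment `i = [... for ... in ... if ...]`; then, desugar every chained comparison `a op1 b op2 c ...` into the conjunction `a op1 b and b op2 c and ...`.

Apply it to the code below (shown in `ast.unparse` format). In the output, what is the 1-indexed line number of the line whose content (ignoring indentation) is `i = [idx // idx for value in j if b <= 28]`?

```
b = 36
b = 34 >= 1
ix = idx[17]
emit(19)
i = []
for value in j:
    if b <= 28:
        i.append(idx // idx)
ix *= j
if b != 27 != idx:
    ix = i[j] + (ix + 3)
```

5

Transformed code:
b = 36
b = 34 >= 1
ix = idx[17]
emit(19)
i = [idx // idx for value in j if b <= 28]
ix *= j
if b != 27 and 27 != idx:
    ix = i[j] + (ix + 3)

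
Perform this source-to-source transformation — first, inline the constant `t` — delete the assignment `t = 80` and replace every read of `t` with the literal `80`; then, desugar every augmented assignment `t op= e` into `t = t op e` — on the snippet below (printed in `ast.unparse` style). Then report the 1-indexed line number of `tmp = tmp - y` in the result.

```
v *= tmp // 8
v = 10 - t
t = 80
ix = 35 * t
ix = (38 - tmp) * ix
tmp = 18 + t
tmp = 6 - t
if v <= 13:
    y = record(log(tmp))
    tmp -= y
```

Transformed code:
v = v * (tmp // 8)
v = 10 - 80
ix = 35 * 80
ix = (38 - tmp) * ix
tmp = 18 + 80
tmp = 6 - 80
if v <= 13:
    y = record(log(tmp))
    tmp = tmp - y

9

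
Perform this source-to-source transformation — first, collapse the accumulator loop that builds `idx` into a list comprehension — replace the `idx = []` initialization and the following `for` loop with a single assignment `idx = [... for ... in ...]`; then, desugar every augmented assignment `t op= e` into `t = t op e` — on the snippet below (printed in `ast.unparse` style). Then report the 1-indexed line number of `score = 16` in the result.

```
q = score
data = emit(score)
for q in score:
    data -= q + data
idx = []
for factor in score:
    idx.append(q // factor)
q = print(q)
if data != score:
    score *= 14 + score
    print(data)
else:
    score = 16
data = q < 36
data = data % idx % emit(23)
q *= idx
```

11

Transformed code:
q = score
data = emit(score)
for q in score:
    data = data - (q + data)
idx = [q // factor for factor in score]
q = print(q)
if data != score:
    score = score * (14 + score)
    print(data)
else:
    score = 16
data = q < 36
data = data % idx % emit(23)
q = q * idx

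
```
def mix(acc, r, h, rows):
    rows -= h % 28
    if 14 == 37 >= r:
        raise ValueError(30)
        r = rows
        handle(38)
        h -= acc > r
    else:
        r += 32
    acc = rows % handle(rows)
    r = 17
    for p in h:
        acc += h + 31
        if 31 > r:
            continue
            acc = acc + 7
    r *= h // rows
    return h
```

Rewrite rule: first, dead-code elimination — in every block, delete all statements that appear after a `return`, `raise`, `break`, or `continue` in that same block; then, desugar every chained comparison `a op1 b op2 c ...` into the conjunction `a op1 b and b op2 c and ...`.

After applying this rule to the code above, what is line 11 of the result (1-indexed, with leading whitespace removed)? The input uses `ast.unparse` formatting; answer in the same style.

Transformed code:
def mix(acc, r, h, rows):
    rows -= h % 28
    if 14 == 37 and 37 >= r:
        raise ValueError(30)
    else:
        r += 32
    acc = rows % handle(rows)
    r = 17
    for p in h:
        acc += h + 31
        if 31 > r:
            continue
    r *= h // rows
    return h

if 31 > r:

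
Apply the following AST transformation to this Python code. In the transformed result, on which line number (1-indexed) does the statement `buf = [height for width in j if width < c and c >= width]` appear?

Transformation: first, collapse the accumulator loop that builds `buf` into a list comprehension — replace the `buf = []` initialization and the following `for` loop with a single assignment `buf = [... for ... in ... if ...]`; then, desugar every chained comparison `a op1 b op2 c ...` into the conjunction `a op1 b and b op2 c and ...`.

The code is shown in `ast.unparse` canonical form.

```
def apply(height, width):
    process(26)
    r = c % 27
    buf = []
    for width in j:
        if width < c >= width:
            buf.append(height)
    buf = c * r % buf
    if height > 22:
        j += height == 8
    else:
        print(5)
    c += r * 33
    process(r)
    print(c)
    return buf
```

4

Transformed code:
def apply(height, width):
    process(26)
    r = c % 27
    buf = [height for width in j if width < c and c >= width]
    buf = c * r % buf
    if height > 22:
        j += height == 8
    else:
        print(5)
    c += r * 33
    process(r)
    print(c)
    return buf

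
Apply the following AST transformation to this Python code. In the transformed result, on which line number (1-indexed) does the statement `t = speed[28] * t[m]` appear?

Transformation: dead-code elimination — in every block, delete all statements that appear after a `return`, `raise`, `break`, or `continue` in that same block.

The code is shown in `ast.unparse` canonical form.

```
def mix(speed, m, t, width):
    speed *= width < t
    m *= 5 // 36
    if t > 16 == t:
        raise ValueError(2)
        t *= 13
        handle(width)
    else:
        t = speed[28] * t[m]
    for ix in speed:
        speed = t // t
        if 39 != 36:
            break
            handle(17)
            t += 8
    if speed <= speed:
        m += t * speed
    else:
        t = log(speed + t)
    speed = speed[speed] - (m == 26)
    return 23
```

7

Transformed code:
def mix(speed, m, t, width):
    speed *= width < t
    m *= 5 // 36
    if t > 16 == t:
        raise ValueError(2)
    else:
        t = speed[28] * t[m]
    for ix in speed:
        speed = t // t
        if 39 != 36:
            break
    if speed <= speed:
        m += t * speed
    else:
        t = log(speed + t)
    speed = speed[speed] - (m == 26)
    return 23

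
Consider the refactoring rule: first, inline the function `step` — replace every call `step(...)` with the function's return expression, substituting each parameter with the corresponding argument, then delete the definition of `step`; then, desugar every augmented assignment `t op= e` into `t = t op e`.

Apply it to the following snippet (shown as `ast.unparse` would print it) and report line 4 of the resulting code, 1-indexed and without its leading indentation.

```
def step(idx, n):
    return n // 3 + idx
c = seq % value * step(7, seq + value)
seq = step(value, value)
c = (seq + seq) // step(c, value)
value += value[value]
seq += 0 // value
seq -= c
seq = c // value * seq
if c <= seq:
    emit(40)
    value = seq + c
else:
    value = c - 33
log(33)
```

value = value + value[value]

Transformed code:
c = seq % value * ((seq + value) // 3 + 7)
seq = value // 3 + value
c = (seq + seq) // (value // 3 + c)
value = value + value[value]
seq = seq + 0 // value
seq = seq - c
seq = c // value * seq
if c <= seq:
    emit(40)
    value = seq + c
else:
    value = c - 33
log(33)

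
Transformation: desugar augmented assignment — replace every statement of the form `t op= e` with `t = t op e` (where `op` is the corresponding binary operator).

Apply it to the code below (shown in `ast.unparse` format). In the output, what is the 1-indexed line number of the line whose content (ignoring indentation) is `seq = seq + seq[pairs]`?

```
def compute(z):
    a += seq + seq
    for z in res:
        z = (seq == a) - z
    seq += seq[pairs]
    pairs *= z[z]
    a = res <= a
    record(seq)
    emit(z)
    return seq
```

Transformed code:
def compute(z):
    a = a + (seq + seq)
    for z in res:
        z = (seq == a) - z
    seq = seq + seq[pairs]
    pairs = pairs * z[z]
    a = res <= a
    record(seq)
    emit(z)
    return seq

5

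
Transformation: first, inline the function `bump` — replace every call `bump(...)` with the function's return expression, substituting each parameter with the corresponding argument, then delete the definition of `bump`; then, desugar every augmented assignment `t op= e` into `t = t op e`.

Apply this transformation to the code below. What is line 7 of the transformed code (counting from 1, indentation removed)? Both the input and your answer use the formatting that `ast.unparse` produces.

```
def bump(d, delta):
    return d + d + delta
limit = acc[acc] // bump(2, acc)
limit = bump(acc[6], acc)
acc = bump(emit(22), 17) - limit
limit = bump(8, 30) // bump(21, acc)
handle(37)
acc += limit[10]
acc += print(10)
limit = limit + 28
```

Transformed code:
limit = acc[acc] // (2 + 2 + acc)
limit = acc[6] + acc[6] + acc
acc = emit(22) + emit(22) + 17 - limit
limit = (8 + 8 + 30) // (21 + 21 + acc)
handle(37)
acc = acc + limit[10]
acc = acc + print(10)
limit = limit + 28

acc = acc + print(10)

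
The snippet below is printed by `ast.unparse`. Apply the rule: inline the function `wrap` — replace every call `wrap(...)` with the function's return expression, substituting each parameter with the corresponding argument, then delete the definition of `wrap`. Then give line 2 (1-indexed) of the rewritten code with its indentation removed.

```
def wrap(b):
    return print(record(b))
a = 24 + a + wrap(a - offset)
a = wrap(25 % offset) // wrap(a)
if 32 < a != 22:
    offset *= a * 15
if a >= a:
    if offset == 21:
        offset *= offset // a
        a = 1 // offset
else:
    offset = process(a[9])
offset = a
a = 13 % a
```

Transformed code:
a = 24 + a + print(record(a - offset))
a = print(record(25 % offset)) // print(record(a))
if 32 < a != 22:
    offset *= a * 15
if a >= a:
    if offset == 21:
        offset *= offset // a
        a = 1 // offset
else:
    offset = process(a[9])
offset = a
a = 13 % a

a = print(record(25 % offset)) // print(record(a))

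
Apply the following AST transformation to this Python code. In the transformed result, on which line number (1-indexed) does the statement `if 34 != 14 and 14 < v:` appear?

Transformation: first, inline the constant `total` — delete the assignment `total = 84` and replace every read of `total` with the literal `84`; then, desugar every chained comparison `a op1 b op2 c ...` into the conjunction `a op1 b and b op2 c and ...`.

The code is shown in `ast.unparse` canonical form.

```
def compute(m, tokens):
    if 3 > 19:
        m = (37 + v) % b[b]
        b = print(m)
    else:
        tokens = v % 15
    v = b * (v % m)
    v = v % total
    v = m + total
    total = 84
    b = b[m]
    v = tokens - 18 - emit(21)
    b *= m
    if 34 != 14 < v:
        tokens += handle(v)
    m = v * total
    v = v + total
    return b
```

Transformed code:
def compute(m, tokens):
    if 3 > 19:
        m = (37 + v) % b[b]
        b = print(m)
    else:
        tokens = v % 15
    v = b * (v % m)
    v = v % 84
    v = m + 84
    b = b[m]
    v = tokens - 18 - emit(21)
    b *= m
    if 34 != 14 and 14 < v:
        tokens += handle(v)
    m = v * 84
    v = v + 84
    return b

13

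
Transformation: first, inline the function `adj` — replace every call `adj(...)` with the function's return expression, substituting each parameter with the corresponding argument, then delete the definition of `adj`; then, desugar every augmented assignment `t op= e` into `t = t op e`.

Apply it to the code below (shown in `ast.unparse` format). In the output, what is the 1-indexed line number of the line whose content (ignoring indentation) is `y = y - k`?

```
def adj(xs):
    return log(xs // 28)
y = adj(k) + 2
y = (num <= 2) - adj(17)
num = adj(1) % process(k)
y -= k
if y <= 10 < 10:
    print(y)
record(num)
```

Transformed code:
y = log(k // 28) + 2
y = (num <= 2) - log(17 // 28)
num = log(1 // 28) % process(k)
y = y - k
if y <= 10 < 10:
    print(y)
record(num)

4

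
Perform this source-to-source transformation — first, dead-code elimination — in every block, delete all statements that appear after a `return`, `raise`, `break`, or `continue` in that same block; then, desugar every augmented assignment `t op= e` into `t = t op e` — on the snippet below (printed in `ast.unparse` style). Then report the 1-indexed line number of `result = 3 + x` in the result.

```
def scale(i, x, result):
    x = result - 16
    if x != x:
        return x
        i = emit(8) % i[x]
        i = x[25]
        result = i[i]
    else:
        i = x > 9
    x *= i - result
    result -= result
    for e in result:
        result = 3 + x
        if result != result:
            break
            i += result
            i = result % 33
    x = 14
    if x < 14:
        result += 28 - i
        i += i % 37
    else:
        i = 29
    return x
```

Transformed code:
def scale(i, x, result):
    x = result - 16
    if x != x:
        return x
    else:
        i = x > 9
    x = x * (i - result)
    result = result - result
    for e in result:
        result = 3 + x
        if result != result:
            break
    x = 14
    if x < 14:
        result = result + (28 - i)
        i = i + i % 37
    else:
        i = 29
    return x

10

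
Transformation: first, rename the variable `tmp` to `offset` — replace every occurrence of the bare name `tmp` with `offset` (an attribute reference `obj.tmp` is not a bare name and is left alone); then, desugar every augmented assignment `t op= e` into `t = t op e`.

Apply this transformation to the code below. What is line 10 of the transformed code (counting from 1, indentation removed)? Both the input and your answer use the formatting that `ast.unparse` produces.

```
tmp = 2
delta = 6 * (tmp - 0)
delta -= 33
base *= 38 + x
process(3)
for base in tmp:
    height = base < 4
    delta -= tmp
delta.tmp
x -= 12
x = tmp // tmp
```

Transformed code:
offset = 2
delta = 6 * (offset - 0)
delta = delta - 33
base = base * (38 + x)
process(3)
for base in offset:
    height = base < 4
    delta = delta - offset
delta.tmp
x = x - 12
x = offset // offset

x = x - 12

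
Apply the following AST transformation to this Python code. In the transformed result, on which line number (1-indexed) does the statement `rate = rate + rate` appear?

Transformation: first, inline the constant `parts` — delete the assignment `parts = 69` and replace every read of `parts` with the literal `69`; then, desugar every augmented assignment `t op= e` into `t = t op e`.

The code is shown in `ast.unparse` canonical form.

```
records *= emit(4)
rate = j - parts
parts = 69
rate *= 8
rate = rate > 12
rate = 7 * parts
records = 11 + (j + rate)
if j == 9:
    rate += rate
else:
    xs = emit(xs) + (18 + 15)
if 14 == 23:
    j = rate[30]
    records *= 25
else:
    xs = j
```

Transformed code:
records = records * emit(4)
rate = j - 69
rate = rate * 8
rate = rate > 12
rate = 7 * 69
records = 11 + (j + rate)
if j == 9:
    rate = rate + rate
else:
    xs = emit(xs) + (18 + 15)
if 14 == 23:
    j = rate[30]
    records = records * 25
else:
    xs = j

8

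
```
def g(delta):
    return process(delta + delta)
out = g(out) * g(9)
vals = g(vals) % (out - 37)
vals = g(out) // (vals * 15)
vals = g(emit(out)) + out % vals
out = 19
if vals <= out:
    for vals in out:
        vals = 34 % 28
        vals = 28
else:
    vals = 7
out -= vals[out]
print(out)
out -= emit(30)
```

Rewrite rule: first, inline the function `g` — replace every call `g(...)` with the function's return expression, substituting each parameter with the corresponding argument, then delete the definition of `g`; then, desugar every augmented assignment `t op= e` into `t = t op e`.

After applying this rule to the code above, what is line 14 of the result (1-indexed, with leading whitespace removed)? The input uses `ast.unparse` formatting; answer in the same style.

out = out - emit(30)

Transformed code:
out = process(out + out) * process(9 + 9)
vals = process(vals + vals) % (out - 37)
vals = process(out + out) // (vals * 15)
vals = process(emit(out) + emit(out)) + out % vals
out = 19
if vals <= out:
    for vals in out:
        vals = 34 % 28
        vals = 28
else:
    vals = 7
out = out - vals[out]
print(out)
out = out - emit(30)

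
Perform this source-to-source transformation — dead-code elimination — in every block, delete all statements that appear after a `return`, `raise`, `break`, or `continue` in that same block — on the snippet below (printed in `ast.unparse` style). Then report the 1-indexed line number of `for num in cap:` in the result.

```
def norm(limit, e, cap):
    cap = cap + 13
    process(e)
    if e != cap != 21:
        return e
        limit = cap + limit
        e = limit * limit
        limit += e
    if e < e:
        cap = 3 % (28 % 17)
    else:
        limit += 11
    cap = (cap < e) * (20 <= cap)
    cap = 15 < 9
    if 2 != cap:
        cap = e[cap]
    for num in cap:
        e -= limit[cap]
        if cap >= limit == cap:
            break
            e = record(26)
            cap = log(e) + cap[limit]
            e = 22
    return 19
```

14

Transformed code:
def norm(limit, e, cap):
    cap = cap + 13
    process(e)
    if e != cap != 21:
        return e
    if e < e:
        cap = 3 % (28 % 17)
    else:
        limit += 11
    cap = (cap < e) * (20 <= cap)
    cap = 15 < 9
    if 2 != cap:
        cap = e[cap]
    for num in cap:
        e -= limit[cap]
        if cap >= limit == cap:
            break
    return 19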